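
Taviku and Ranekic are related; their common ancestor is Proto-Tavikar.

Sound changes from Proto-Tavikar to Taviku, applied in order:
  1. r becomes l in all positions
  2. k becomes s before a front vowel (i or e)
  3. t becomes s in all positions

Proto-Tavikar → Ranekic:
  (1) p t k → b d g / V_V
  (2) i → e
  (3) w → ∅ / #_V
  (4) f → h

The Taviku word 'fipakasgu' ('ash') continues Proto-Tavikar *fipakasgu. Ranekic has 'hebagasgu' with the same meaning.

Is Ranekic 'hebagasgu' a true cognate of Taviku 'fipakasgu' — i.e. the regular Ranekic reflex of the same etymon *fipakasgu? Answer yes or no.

Derive the expected Ranekic reflex of *fipakasgu:
Ranekic: start from *fipakasgu.
  rule 1 (intervocalic voicing): fipakasgu → fibagasgu
  rule 2 (vowel merger): fibagasgu → febagasgu
  rule 3: no change — febagasgu
  rule 4 (unconditioned shift): febagasgu → hebagasgu
  ⇒ Ranekic hebagasgu
Ranekic 'hebagasgu' matches the regular reflex exactly, so the pair is cognate.

yes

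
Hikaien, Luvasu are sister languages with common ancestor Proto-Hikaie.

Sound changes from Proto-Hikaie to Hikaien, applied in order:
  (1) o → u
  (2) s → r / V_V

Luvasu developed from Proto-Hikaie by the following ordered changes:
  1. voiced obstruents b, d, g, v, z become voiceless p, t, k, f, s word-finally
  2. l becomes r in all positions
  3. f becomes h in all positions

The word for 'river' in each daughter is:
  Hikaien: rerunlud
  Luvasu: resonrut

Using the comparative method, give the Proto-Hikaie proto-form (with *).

Position 3: Hikaien has r, Luvasu has s. Taking the neighbouring segments as reconstructed: Hikaien r could go back to *s or *r; Luvasu s can only go back to *s — the one source consistent with every daughter is *s.
Position 8: Hikaien has d, Luvasu has t. Hikaien preserves d here (none of its changes turn any other segment into d), so the proto-segment is *d.
Verify the candidate proto-form against each daughter:
Hikaien: start from *resonlud.
  rule 1 (vowel merger): resonlud → resunlud
  rule 2 (rhotacism): resunlud → rerunlud
  ⇒ Hikaien rerunlud
Luvasu: *resonlud
  resonlud → resonlut   [final devoicing]
  resonlut → resonrut   [unconditioned shift]
  resonrut (rule 3 does not apply)
  giving Luvasu resonrut.
Only *resonlud yields all of Hikaien rerunlud, Luvasu resonrut.

*resonlud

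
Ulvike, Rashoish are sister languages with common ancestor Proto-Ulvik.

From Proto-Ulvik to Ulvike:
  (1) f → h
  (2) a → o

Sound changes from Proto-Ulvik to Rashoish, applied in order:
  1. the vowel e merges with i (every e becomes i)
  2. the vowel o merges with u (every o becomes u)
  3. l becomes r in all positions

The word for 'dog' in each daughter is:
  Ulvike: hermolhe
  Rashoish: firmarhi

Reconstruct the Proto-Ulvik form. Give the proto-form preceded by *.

Position 5: Ulvike has o, Rashoish has a. Rashoish preserves a here (none of its changes turn any other segment into a), so the proto-segment is *a.
Position 1: Ulvike has h, Rashoish has f. Rashoish preserves f here (none of its changes turn any other segment into f), so the proto-segment is *f.
Position 8: Ulvike has e, Rashoish has i. Ulvike preserves e here (none of its changes turn any other segment into e), so the proto-segment is *e.
This points to *fermalhe. Verify forward in each daughter:
Ulvike: *fermalhe > hermalhe > hermolhe  (by unconditioned shift, vowel merger)
Rashoish: start from *fermalhe.
  rule 1 (vowel merger): fermalhe → firmalhi
  rule 2: no change — firmalhi
  rule 3 (unconditioned shift): firmalhi → firmarhi
  ⇒ Rashoish firmarhi
No other proto-form is consistent with every reflex, so the reconstruction is *fermalhe.

*fermalhe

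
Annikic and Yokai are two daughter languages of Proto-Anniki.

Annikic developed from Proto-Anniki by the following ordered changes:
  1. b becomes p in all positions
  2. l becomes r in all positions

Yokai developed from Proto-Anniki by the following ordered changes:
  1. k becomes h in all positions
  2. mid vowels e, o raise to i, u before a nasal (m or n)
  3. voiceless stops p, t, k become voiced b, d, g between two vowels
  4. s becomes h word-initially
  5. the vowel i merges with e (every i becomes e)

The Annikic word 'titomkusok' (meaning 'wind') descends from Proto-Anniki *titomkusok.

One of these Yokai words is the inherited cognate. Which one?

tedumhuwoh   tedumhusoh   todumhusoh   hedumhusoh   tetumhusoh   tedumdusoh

tedumhusoh

Yokai: start from *titomkusok.
  rule 1 (unconditioned shift): titomkusok → titomhusoh
  rule 2 (pre-nasal raising): titomhusoh → titumhusoh
  rule 3 (intervocalic voicing): titumhusoh → tidumhusoh
  rule 4: no change — tidumhusoh
  rule 5 (vowel merger): tidumhusoh → tedumhusoh
  ⇒ Yokai tedumhusoh
Among the options, 'tedumhusoh' alone shows every Yokai change applied in order.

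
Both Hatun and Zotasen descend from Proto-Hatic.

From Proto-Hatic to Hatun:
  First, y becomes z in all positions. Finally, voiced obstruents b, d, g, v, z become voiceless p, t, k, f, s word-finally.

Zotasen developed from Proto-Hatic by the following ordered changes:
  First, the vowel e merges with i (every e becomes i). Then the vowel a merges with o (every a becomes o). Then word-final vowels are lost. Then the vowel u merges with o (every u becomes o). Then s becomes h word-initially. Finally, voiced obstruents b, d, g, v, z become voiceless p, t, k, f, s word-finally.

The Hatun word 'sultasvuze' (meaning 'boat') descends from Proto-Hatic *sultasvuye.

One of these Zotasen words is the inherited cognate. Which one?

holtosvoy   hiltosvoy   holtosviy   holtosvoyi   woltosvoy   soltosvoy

Zotasen: *sultasvuye
  sultasvuye → sultasvuyi   [vowel merger]
  sultasvuyi → sultosvuyi   [vowel merger]
  sultosvuyi → sultosvuy   [apocope]
  sultosvuy → soltosvoy   [vowel merger]
  soltosvoy → holtosvoy   [debuccalisation]
  holtosvoy (rule 6 does not apply)
  giving Zotasen holtosvoy.
The other candidates each miss or misapply at least one Zotasen change.

holtosvoy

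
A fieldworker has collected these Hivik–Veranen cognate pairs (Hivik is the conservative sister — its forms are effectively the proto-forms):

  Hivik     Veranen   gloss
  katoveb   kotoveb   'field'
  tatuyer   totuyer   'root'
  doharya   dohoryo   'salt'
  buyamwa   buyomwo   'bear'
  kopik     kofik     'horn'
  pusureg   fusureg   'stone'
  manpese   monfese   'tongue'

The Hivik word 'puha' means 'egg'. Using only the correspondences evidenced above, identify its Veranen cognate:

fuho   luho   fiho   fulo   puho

fuho

pusureg ~ fusureg — Hivik p corresponds to Veranen f word-initially before a back vowel.
doharya ~ dohoryo, buyamwa ~ buyomwo — Hivik a corresponds to Veranen o word-finally.
Applying these to Hivik 'puha':
  puha → fuha   (p→f word-initially before a back vowel)
  fuha → fuho   (a→o word-finally)
So the Veranen cognate is 'fuho'.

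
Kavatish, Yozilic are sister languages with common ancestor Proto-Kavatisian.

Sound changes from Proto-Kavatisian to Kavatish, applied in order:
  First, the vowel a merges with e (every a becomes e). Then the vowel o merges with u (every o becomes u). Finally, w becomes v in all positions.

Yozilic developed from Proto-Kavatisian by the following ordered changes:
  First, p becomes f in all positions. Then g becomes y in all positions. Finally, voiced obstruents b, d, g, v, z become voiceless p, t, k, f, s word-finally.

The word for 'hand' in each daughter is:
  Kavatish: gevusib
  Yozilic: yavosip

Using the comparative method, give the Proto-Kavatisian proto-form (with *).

*gavosib

Position 1: Kavatish has g, Yozilic has y. Kavatish preserves g here (none of its changes turn any other segment into g), so the proto-segment is *g.
Position 4: Kavatish has u, Yozilic has o. Yozilic preserves o here (none of its changes turn any other segment into o), so the proto-segment is *o.
Position 7: Kavatish has b, Yozilic has p. Kavatish preserves b here (none of its changes turn any other segment into b), so the proto-segment is *b.
Continuing position by position gives *gavosib; check it forward:
Kavatish: *gavosib
  gavosib → gevosib   [vowel merger]
  gevosib → gevusib   [vowel merger]
  gevusib (rule 3 does not apply)
  giving Kavatish gevusib.
Yozilic: *gavosib > yavosib > yavosip  (by unconditioned shift, final devoicing)
Only *gavosib yields all of Kavatish gevusib, Yozilic yavosip.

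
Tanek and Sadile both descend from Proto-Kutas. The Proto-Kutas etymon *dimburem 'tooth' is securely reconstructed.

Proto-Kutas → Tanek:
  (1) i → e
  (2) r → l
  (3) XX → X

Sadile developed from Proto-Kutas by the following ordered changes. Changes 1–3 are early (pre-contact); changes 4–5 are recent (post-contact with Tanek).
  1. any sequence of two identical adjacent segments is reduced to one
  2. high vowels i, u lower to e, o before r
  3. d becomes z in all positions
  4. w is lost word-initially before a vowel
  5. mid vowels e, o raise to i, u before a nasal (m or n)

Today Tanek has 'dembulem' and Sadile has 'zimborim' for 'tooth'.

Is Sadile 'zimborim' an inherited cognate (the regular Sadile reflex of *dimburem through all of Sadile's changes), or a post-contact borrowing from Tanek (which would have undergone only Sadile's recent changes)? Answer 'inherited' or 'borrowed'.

inherited

If inherited, *dimburem would pass through all of Sadile's changes:
Sadile: *dimburem
  dimburem (rule 1 does not apply)
  dimburem → dimborem   [pre-rhotic lowering]
  dimborem → zimborem   [unconditioned shift]
  zimborem (rule 4 does not apply)
  zimborem → zimborim   [pre-nasal raising]
  giving Sadile zimborim.
If borrowed from Tanek 'dembulem' after the early changes, it would undergo only the recent ones:
  rule 4 (glide loss): no change (dembulem)
  rule 5 (pre-nasal raising): dembulem → dimbulim
  ⇒ as a loan: dimbulim
Sadile 'zimborim' matches the inherited outcome exactly, so it is an inherited cognate, not a loan.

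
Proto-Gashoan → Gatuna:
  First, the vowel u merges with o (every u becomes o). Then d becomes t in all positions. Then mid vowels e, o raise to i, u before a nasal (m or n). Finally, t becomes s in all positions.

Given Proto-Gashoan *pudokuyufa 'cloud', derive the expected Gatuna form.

posokoyofa

Gatuna: *pudokuyufa > podokoyofa > potokoyofa > posokoyofa  (by vowel merger, unconditioned shift, unconditioned shift)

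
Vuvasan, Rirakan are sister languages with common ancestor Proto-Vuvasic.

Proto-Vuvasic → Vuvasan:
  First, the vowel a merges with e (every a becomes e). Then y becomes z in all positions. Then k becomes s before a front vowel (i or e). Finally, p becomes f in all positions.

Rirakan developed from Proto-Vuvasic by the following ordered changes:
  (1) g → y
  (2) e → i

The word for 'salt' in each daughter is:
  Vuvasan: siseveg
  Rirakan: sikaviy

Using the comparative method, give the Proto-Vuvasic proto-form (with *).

*sikaveg

Position 6: Vuvasan has e, Rirakan has i. Taking the neighbouring segments as reconstructed: Vuvasan e could go back to *a or *e; Rirakan i could go back to *e or *i — the one source consistent with every daughter is *e.
Position 3: Vuvasan has s, Rirakan has k. Rirakan preserves k here (none of its changes turn any other segment into k), so the proto-segment is *k.
Position 4: Vuvasan has e, Rirakan has a. Rirakan preserves a here (none of its changes turn any other segment into a), so the proto-segment is *a.
This points to *sikaveg. Verify forward in each daughter:
Vuvasan: start from *sikaveg.
  rule 1 (vowel merger): sikaveg → sikeveg
  rule 2: no change — sikeveg
  rule 3 (palatalisation): sikeveg → siseveg
  rule 4: no change — siseveg
  ⇒ Vuvasan siseveg
Rirakan: *sikaveg
  sikaveg → sikavey   [unconditioned shift]
  sikavey → sikaviy   [vowel merger]
  giving Rirakan sikaviy.
Only *sikaveg yields all of Vuvasan siseveg, Rirakan sikaviy.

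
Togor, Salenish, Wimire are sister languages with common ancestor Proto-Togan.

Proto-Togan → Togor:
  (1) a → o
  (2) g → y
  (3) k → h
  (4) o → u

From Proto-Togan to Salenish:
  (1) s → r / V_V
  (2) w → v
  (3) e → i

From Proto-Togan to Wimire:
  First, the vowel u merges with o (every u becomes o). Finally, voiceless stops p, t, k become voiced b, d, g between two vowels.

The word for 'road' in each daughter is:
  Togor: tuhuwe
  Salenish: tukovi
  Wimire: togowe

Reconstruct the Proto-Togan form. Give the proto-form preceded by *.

Position 5: Togor has w, Salenish has v, Wimire has w. Togor preserves w here (none of its changes turn any other segment into w), so the proto-segment is *w.
Position 6: Togor has e, Salenish has i, Wimire has e. Togor preserves e here (none of its changes turn any other segment into e), so the proto-segment is *e.
Continuing position by position gives *tukowe; check it forward:
Togor: start from *tukowe.
  rule 1: no change — tukowe
  rule 2: no change — tukowe
  rule 3 (unconditioned shift): tukowe → tuhowe
  rule 4 (vowel merger): tuhowe → tuhuwe
  ⇒ Togor tuhuwe
Salenish: *tukowe
  tukowe (rule 1 does not apply)
  tukowe → tukove   [unconditioned shift]
  tukove → tukovi   [vowel merger]
  giving Salenish tukovi.
Wimire: *tukowe > tokowe > togowe  (by vowel merger, intervocalic voicing)
No other proto-form is consistent with every reflex, so the reconstruction is *tukowe.

*tukowe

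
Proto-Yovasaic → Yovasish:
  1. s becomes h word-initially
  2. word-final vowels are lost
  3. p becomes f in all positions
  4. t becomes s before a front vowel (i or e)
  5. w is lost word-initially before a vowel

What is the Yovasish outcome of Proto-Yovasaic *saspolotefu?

Yovasish: *saspolotefu
  saspolotefu → haspolotefu   [debuccalisation]
  haspolotefu → haspolotef   [apocope]
  haspolotef → hasfolotef   [unconditioned shift]
  hasfolotef → hasfolosef   [palatalisation]
  hasfolosef (rule 5 does not apply)
  giving Yovasish hasfolosef.

hasfolosef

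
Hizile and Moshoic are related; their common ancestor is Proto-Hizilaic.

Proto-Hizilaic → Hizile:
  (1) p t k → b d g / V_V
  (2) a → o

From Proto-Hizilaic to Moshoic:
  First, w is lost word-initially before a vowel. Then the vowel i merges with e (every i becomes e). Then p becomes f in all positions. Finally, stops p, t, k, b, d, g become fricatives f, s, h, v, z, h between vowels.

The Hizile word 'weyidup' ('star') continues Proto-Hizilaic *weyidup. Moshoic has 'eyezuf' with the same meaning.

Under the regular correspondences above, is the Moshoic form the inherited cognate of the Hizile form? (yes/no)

Derive the expected Moshoic reflex of *weyidup:
Moshoic: *weyidup
  weyidup → eyidup   [glide loss]
  eyidup → eyedup   [vowel merger]
  eyedup → eyeduf   [unconditioned shift]
  eyeduf → eyezuf   [intervocalic lenition]
  giving Moshoic eyezuf.
Moshoic 'eyezuf' matches the regular reflex exactly, so the pair is cognate.

yes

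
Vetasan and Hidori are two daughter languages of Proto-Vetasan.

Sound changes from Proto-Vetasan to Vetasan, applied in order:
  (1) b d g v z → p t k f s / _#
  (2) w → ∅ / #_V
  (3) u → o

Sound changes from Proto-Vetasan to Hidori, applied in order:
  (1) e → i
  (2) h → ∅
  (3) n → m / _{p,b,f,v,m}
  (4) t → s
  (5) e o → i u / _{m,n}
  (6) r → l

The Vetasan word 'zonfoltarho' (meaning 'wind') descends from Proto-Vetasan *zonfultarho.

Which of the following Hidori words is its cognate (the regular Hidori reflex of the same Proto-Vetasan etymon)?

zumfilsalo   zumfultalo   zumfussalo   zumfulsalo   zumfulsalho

Hidori: *zonfultarho > zonfultaro > zomfultaro > zomfulsaro > zumfulsaro > zumfulsalo  (by h-loss, nasal place assimilation, unconditioned shift, pre-nasal raising, unconditioned shift)
Among the options, 'zumfulsalo' alone shows every Hidori change applied in order.

zumfulsalo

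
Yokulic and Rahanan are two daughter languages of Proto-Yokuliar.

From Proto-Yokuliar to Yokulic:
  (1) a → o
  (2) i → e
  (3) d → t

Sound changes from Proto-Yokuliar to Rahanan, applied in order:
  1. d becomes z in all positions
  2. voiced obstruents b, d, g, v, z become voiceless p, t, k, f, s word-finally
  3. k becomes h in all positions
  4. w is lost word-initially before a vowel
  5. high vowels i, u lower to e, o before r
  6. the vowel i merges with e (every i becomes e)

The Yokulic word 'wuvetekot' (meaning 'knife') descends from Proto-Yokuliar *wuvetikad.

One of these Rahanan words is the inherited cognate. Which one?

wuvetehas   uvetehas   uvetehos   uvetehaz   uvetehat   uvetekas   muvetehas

Rahanan: start from *wuvetikad.
  rule 1 (unconditioned shift): wuvetikad → wuvetikaz
  rule 2 (final devoicing): wuvetikaz → wuvetikas
  rule 3 (unconditioned shift): wuvetikas → wuvetihas
  rule 4 (glide loss): wuvetihas → uvetihas
  rule 5: no change — uvetihas
  rule 6 (vowel merger): uvetihas → uvetehas
  ⇒ Rahanan uvetehas
Among the options, 'uvetehas' alone shows every Rahanan change applied in order.

uvetehas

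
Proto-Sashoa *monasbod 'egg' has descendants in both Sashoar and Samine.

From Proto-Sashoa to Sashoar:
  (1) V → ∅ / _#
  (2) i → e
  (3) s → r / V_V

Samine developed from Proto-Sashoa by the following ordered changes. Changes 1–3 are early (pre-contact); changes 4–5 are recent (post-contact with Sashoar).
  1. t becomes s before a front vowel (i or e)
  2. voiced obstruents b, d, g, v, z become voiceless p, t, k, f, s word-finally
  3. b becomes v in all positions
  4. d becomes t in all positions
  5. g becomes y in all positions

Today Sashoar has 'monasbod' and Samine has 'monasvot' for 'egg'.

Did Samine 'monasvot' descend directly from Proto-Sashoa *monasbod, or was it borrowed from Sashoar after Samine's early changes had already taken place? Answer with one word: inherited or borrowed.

If inherited, *monasbod would pass through all of Samine's changes:
Samine: start from *monasbod.
  rule 1: no change — monasbod
  rule 2 (final devoicing): monasbod → monasbot
  rule 3 (unconditioned shift): monasbot → monasvot
  rule 4: no change — monasvot
  rule 5: no change — monasvot
  ⇒ Samine monasvot
If borrowed from Sashoar 'monasbod' after the early changes, it would undergo only the recent ones:
  rule 4 (unconditioned shift): monasbod → monasbot
  rule 5 (unconditioned shift): no change (monasbot)
  ⇒ as a loan: monasbot
Samine 'monasvot' matches the inherited outcome exactly, so it is an inherited cognate, not a loan.

inherited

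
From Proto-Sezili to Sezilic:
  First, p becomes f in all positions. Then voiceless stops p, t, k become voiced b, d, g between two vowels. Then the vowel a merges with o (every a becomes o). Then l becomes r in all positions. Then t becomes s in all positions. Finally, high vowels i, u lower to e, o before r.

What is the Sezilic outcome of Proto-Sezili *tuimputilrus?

suimfuderrus

Sezilic: start from *tuimputilrus.
  rule 1 (unconditioned shift): tuimputilrus → tuimfutilrus
  rule 2 (intervocalic voicing): tuimfutilrus → tuimfudilrus
  rule 3: no change — tuimfudilrus
  rule 4 (unconditioned shift): tuimfudilrus → tuimfudirrus
  rule 5 (unconditioned shift): tuimfudirrus → suimfudirrus
  rule 6 (pre-rhotic lowering): suimfudirrus → suimfuderrus
  ⇒ Sezilic suimfuderrus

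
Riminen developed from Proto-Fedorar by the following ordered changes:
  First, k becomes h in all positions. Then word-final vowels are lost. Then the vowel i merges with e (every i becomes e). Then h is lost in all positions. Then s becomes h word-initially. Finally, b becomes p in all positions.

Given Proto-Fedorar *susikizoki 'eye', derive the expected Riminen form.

huseezo

Riminen: *susikizoki > susihizohi > susihizoh > susehezoh > suseezo > huseezo  (by unconditioned shift, apocope, vowel merger, h-loss, debuccalisation)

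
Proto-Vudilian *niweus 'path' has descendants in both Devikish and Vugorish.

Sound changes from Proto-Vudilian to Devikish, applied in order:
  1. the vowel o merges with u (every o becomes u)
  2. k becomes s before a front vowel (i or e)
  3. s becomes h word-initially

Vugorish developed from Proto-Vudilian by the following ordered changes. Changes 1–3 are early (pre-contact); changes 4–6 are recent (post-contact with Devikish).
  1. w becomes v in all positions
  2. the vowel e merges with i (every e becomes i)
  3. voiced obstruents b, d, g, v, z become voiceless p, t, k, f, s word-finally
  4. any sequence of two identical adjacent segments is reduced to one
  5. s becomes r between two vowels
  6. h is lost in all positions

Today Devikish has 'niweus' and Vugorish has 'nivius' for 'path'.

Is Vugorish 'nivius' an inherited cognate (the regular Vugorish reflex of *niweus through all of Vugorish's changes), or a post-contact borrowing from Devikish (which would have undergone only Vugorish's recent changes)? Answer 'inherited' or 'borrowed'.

If inherited, *niweus would pass through all of Vugorish's changes:
Vugorish: *niweus > niveus > nivius  (by unconditioned shift, vowel merger)
If borrowed from Devikish 'niweus' after the early changes, it would undergo only the recent ones:
  rule 4 (degemination): no change (niweus)
  rule 5 (rhotacism): no change (niweus)
  rule 6 (h-loss): no change (niweus)
  ⇒ as a loan: niweus
Vugorish 'nivius' matches the inherited outcome exactly, so it is an inherited cognate, not a loan.

inherited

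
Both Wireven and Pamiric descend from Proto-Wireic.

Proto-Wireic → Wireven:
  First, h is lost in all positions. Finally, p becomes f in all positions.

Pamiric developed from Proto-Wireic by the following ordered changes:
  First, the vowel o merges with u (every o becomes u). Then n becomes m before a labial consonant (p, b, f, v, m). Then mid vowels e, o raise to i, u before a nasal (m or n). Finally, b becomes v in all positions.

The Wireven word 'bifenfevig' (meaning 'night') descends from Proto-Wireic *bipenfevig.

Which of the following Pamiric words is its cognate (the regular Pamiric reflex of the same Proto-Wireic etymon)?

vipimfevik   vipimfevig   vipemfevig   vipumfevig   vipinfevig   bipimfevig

Pamiric: *bipenfevig > bipemfevig > bipimfevig > vipimfevig  (by nasal place assimilation, pre-nasal raising, unconditioned shift)
The other candidates each miss or misapply at least one Pamiric change.

vipimfevig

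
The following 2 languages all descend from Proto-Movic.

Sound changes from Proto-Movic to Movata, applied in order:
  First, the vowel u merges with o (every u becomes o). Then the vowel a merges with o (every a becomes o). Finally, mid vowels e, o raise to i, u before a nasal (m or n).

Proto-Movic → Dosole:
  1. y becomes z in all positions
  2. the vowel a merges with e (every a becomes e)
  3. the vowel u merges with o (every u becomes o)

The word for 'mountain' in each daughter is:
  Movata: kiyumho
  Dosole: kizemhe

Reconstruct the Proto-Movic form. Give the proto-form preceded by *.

*kiyamha

Position 3: Movata has y, Dosole has z. Movata preserves y here (none of its changes turn any other segment into y), so the proto-segment is *y.
Position 7: Movata has o, Dosole has e. Taking the neighbouring segments as reconstructed: Movata o could go back to *a or *o or *u; Dosole e could go back to *a or *e — the one source consistent with every daughter is *a.
This points to *kiyamha. Verify forward in each daughter:
Movata: *kiyamha
  kiyamha (rule 1 does not apply)
  kiyamha → kiyomho   [vowel merger]
  kiyomho → kiyumho   [pre-nasal raising]
  giving Movata kiyumho.
Dosole: start from *kiyamha.
  rule 1 (unconditioned shift): kiyamha → kizamha
  rule 2 (vowel merger): kizamha → kizemhe
  rule 3: no change — kizemhe
  ⇒ Dosole kizemhe
*kiyamha is the unique common source.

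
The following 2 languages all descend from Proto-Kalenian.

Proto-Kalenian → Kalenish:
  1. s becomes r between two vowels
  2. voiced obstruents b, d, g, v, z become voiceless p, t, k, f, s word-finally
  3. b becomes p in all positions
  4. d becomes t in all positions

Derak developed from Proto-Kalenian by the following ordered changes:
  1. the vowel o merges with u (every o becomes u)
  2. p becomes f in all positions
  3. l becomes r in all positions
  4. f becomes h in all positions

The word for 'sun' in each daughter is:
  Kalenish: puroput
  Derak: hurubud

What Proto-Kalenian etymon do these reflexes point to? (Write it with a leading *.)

Position 5: Kalenish has p, Derak has b. Derak preserves b here (none of its changes turn any other segment into b), so the proto-segment is *b.
Position 1: Kalenish has p, Derak has h. Taking the neighbouring segments as reconstructed: Kalenish p could go back to *p or *b; Derak h could go back to *p or *f or *h — the one source consistent with every daughter is *p.
Position 4: Kalenish has o, Derak has u. Kalenish preserves o here (none of its changes turn any other segment into o), so the proto-segment is *o.
Verify the candidate proto-form against each daughter:
Kalenish: *purobud
  purobud (rule 1 does not apply)
  purobud → purobut   [final devoicing]
  purobut → puroput   [unconditioned shift]
  puroput (rule 4 does not apply)
  giving Kalenish puroput.
Derak: *purobud
  purobud → purubud   [vowel merger]
  purubud → furubud   [unconditioned shift]
  furubud (rule 3 does not apply)
  furubud → hurubud   [unconditioned shift]
  giving Derak hurubud.
No other proto-form is consistent with every reflex, so the reconstruction is *purobud.

*purobud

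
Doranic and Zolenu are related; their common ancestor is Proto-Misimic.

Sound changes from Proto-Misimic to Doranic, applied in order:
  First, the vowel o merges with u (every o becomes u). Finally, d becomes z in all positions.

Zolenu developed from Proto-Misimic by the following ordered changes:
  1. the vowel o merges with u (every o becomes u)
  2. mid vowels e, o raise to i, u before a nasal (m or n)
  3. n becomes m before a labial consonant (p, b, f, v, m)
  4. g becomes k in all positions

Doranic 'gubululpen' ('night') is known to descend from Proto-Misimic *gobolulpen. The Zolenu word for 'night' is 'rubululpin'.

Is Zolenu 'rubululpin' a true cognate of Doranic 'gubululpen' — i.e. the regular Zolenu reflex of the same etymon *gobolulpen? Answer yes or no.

Derive the expected Zolenu reflex of *gobolulpen:
Zolenu: *gobolulpen > gubululpen > gubululpin > kubululpin  (by vowel merger, pre-nasal raising, unconditioned shift)
The regular Zolenu reflex would be 'kubululpin', but the attested form is 'rubululpin'. The correspondence is irregular, so they are not cognates (the Zolenu form has a different source).

no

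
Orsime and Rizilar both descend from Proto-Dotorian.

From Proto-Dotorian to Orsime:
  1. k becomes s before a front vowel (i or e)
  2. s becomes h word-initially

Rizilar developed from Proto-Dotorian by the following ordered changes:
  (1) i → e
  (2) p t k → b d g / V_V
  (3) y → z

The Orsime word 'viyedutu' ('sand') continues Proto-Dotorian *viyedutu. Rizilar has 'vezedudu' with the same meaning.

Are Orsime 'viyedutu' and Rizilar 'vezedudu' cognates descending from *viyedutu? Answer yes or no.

yes

Derive the expected Rizilar reflex of *viyedutu:
Rizilar: *viyedutu > veyedutu > veyedudu > vezedudu  (by vowel merger, intervocalic voicing, unconditioned shift)
Rizilar 'vezedudu' matches the regular reflex exactly, so the pair is cognate.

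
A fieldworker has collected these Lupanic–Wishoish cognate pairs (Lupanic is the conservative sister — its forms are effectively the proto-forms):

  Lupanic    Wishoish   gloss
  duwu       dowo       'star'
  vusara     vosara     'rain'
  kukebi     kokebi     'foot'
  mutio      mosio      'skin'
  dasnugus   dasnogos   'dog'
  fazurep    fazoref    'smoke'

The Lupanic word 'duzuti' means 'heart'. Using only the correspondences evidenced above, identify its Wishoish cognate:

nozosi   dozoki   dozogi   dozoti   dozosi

duwu ~ dowo, vusara ~ vosara — Lupanic u corresponds to Wishoish o after a consonant, before a consonant other than r, m, n, p, b, f, v.
mutio ~ mosio — Lupanic t corresponds to Wishoish s between vowels (before a front vowel).
Applying these to Lupanic 'duzuti':
  duzuti → dozuti   (u→o after a consonant, before a consonant other than r, m, n, p, b, f, v)
  dozuti → dozoti   (u→o after a consonant, before a consonant other than r, m, n, p, b, f, v)
  dozoti → dozosi   (t→s between vowels (before a front vowel))
So the Wishoish cognate is 'dozosi'.

dozosi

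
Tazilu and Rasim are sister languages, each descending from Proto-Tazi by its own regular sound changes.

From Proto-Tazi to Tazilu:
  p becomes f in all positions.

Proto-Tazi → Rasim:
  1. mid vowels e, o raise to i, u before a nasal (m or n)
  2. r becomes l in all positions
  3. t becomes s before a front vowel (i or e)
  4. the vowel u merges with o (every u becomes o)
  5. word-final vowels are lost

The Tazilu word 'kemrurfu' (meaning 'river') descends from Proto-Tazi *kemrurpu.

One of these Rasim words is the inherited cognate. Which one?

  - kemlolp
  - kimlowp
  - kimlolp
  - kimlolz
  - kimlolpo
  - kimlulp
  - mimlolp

Rasim: *kemrurpu
  kemrurpu → kimrurpu   [pre-nasal raising]
  kimrurpu → kimlulpu   [unconditioned shift]
  kimlulpu (rule 3 does not apply)
  kimlulpu → kimlolpo   [vowel merger]
  kimlolpo → kimlolp   [apocope]
  giving Rasim kimlolp.
The other candidates each miss or misapply at least one Rasim change.

kimlolp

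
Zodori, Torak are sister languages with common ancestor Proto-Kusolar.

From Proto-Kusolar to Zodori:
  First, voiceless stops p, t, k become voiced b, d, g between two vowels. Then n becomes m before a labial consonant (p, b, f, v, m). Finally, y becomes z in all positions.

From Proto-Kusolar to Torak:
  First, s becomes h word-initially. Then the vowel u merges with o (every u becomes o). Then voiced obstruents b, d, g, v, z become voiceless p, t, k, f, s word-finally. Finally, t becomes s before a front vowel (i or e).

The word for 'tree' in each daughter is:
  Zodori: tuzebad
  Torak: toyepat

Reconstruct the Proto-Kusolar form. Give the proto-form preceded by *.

*tuyepad

Position 3: Zodori has z, Torak has y. Torak preserves y here (none of its changes turn any other segment into y), so the proto-segment is *y.
Position 2: Zodori has u, Torak has o. Zodori preserves u here (none of its changes turn any other segment into u), so the proto-segment is *u.
Position 5: Zodori has b, Torak has p. Taking the neighbouring segments as reconstructed: Zodori b could go back to *p or *b; Torak p can only go back to *p — the one source consistent with every daughter is *p.
Verify the candidate proto-form against each daughter:
Zodori: *tuyepad > tuyebad > tuzebad  (by intervocalic voicing, unconditioned shift)
Torak: start from *tuyepad.
  rule 1: no change — tuyepad
  rule 2 (vowel merger): tuyepad → toyepad
  rule 3 (final devoicing): toyepad → toyepat
  rule 4: no change — toyepat
  ⇒ Torak toyepat
Only *tuyepad yields all of Zodori tuzebad, Torak toyepat.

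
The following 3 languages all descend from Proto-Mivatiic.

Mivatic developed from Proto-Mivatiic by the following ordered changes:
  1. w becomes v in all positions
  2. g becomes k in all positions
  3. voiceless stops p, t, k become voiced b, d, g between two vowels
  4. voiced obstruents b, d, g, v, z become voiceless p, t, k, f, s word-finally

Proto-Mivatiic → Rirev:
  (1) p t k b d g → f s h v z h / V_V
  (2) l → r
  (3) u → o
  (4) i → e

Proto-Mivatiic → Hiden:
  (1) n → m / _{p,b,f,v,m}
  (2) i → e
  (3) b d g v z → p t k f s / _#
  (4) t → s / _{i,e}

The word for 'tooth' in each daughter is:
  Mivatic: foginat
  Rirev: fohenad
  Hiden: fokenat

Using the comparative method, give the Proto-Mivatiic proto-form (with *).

*fokinad

Position 7: Mivatic has t, Rirev has d, Hiden has t. Rirev preserves d here (none of its changes turn any other segment into d), so the proto-segment is *d.
Position 4: Mivatic has i, Rirev has e, Hiden has e. Mivatic preserves i here (none of its changes turn any other segment into i), so the proto-segment is *i.
Position 3: Mivatic has g, Rirev has h, Hiden has k. Taking the neighbouring segments as reconstructed: Mivatic g could go back to *k or *g; Rirev h could go back to *k or *g or *h; Hiden k can only go back to *k — the one source consistent with every daughter is *k.
This points to *fokinad. Verify forward in each daughter:
Mivatic: *fokinad > foginad > foginat  (by intervocalic voicing, final devoicing)
Rirev: *fokinad > fohinad > fohenad  (by intervocalic lenition, vowel merger)
Hiden: start from *fokinad.
  rule 1: no change — fokinad
  rule 2 (vowel merger): fokinad → fokenad
  rule 3 (final devoicing): fokenad → fokenat
  rule 4: no change — fokenat
  ⇒ Hiden fokenat
No other proto-form is consistent with every reflex, so the reconstruction is *fokinad.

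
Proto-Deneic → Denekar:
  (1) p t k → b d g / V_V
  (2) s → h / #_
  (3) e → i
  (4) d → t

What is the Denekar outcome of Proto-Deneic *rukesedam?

rugisitam

Denekar: *rukesedam > rugesedam > rugisidam > rugisitam  (by intervocalic voicing, vowel merger, unconditioned shift)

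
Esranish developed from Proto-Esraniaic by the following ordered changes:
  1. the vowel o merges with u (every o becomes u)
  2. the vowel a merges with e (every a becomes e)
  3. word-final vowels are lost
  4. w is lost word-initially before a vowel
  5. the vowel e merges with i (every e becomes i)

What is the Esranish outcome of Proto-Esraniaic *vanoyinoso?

Esranish: start from *vanoyinoso.
  rule 1 (vowel merger): vanoyinoso → vanuyinusu
  rule 2 (vowel merger): vanuyinusu → venuyinusu
  rule 3 (apocope): venuyinusu → venuyinus
  rule 4: no change — venuyinus
  rule 5 (vowel merger): venuyinus → vinuyinus
  ⇒ Esranish vinuyinus

vinuyinus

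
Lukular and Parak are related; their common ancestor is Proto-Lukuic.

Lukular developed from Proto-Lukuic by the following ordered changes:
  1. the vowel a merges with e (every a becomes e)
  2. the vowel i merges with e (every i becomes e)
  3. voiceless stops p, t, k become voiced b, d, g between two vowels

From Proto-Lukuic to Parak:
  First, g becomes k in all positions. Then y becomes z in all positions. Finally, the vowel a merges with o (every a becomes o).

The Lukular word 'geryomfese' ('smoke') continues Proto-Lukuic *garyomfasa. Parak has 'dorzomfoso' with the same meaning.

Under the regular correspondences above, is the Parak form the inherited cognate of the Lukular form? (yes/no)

no

Derive the expected Parak reflex of *garyomfasa:
Parak: *garyomfasa
  garyomfasa → karyomfasa   [unconditioned shift]
  karyomfasa → karzomfasa   [unconditioned shift]
  karzomfasa → korzomfoso   [vowel merger]
  giving Parak korzomfoso.
The regular Parak reflex would be 'korzomfoso', but the attested form is 'dorzomfoso'. The correspondence is irregular, so they are not cognates (the Parak form has a different source).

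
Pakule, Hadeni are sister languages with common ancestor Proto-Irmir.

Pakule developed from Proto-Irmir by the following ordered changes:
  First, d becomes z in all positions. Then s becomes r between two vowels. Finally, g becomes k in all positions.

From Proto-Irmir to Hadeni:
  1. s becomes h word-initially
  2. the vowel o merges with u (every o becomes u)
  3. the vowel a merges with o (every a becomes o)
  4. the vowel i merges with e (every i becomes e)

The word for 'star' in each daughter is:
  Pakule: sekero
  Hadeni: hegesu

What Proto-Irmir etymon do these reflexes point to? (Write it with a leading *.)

Position 3: Pakule has k, Hadeni has g. Hadeni preserves g here (none of its changes turn any other segment into g), so the proto-segment is *g.
Position 5: Pakule has r, Hadeni has s. Hadeni preserves s here (none of its changes turn any other segment into s), so the proto-segment is *s.
Continuing position by position gives *segeso; check it forward:
Pakule: *segeso > segero > sekero  (by rhotacism, unconditioned shift)
Hadeni: *segeso > hegeso > hegesu  (by debuccalisation, vowel merger)
*segeso is the unique common source.

*segeso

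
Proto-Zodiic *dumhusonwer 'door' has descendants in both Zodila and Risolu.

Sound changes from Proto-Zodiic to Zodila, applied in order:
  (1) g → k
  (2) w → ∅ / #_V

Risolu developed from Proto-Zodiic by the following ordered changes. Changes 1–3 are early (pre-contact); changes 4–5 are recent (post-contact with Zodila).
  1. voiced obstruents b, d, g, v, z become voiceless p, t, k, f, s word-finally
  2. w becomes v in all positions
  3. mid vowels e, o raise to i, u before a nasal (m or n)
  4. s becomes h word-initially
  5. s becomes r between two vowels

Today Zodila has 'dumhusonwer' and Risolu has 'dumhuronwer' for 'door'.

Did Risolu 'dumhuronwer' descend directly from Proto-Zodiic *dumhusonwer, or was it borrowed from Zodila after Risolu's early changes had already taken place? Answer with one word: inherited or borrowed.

borrowed

If inherited, *dumhusonwer would pass through all of Risolu's changes:
Risolu: *dumhusonwer > dumhusonver > dumhusunver > dumhurunver  (by unconditioned shift, pre-nasal raising, rhotacism)
If borrowed from Zodila 'dumhusonwer' after the early changes, it would undergo only the recent ones:
  rule 4 (debuccalisation): no change (dumhusonwer)
  rule 5 (rhotacism): dumhusonwer → dumhuronwer
  ⇒ as a loan: dumhuronwer
Risolu 'dumhuronwer' matches the loan outcome 'dumhuronwer', not the inherited 'dumhurunver' — it skipped the early Risolu changes, so it was borrowed from Zodila.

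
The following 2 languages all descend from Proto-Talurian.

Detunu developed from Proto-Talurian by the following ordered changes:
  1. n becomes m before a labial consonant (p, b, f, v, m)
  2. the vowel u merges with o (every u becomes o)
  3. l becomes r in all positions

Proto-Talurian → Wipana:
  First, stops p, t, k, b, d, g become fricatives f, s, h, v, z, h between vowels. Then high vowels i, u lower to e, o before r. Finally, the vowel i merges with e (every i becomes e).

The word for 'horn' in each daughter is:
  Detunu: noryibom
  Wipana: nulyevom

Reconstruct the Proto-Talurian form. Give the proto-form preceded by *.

*nulyibom

Position 5: Detunu has i, Wipana has e. Detunu preserves i here (none of its changes turn any other segment into i), so the proto-segment is *i.
Position 6: Detunu has b, Wipana has v. Detunu preserves b here (none of its changes turn any other segment into b), so the proto-segment is *b.
Position 2: Detunu has o, Wipana has u. Wipana preserves u here (none of its changes turn any other segment into u), so the proto-segment is *u.
Verify the candidate proto-form against each daughter:
Detunu: *nulyibom > nolyibom > noryibom  (by vowel merger, unconditioned shift)
Wipana: *nulyibom > nulyivom > nulyevom  (by intervocalic lenition, vowel merger)
No other proto-form is consistent with every reflex, so the reconstruction is *nulyibom.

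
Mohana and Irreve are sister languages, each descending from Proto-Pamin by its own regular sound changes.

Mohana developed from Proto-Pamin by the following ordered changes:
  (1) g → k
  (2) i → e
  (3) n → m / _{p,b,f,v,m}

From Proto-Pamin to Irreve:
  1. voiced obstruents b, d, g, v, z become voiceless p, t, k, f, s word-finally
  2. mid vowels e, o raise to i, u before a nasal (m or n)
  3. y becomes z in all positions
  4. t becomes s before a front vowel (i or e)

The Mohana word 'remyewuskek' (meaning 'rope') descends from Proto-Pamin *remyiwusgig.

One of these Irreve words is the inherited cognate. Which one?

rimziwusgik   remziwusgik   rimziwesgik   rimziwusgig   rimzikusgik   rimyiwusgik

rimziwusgik

Irreve: *remyiwusgig > remyiwusgik > rimyiwusgik > rimziwusgik  (by final devoicing, pre-nasal raising, unconditioned shift)
Among the options, 'rimziwusgik' alone shows every Irreve change applied in order.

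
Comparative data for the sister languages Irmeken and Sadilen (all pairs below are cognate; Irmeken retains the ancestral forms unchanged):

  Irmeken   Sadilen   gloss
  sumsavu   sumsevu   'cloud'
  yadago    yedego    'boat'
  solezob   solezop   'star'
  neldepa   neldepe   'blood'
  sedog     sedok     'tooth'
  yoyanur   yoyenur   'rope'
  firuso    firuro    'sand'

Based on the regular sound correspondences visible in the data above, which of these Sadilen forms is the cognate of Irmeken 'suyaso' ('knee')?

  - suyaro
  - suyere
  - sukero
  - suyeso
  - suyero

suyero

yadago ~ yedego — Irmeken a corresponds to Sadilen e after a consonant, before a consonant other than r, m, n, p, b, f, v.
firuso ~ firuro — Irmeken s corresponds to Sadilen r between vowels (before a back vowel).
Applying these to Irmeken 'suyaso':
  suyaso → suyeso   (a→e after a consonant, before a consonant other than r, m, n, p, b, f, v)
  suyeso → suyero   (s→r between vowels (before a back vowel))
So the Sadilen cognate is 'suyero'.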